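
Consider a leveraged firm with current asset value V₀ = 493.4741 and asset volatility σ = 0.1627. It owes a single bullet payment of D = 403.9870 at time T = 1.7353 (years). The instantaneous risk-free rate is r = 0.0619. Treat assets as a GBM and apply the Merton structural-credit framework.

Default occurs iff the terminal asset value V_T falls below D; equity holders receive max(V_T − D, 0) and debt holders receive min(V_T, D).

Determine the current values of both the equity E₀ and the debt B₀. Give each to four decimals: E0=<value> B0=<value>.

d₁ = [ln(V₀/D) + (r + σ²/2)T] / (σ√T)
   = [ln(493.4741/403.9870) + (0.0619 + 0.5·0.1627²)·1.7353] / (0.1627·√1.7353)
   = [0.200088 + 0.130383] / 0.214326 = 1.541906
d₂ = d₁ − σ√T = 1.541906 − 0.214326 = 1.327580
N(d₁) = 0.938452,  N(d₂) = 0.907842,  e^(−rT) = 0.898153
E₀ = V₀·N(d₁) − D·e^(−rT)·N(d₂)
   = 493.4741·0.938452 − 403.9870·0.898153·0.907842 = 133.698553
B₀ = V₀ − E₀ = 493.4741 − 133.698553 = 359.775547

E0=133.6986 B0=359.7755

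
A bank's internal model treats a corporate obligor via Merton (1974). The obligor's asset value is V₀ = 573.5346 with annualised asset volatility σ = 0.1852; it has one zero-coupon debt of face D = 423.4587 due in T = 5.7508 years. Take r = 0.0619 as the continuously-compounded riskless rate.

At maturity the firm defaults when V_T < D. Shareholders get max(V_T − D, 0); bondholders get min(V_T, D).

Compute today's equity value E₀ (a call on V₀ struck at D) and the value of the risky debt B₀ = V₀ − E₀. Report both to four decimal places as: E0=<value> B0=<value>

d₁ = [ln(V₀/D) + (r + σ²/2)T] / (σ√T)
   = [ln(573.5346/423.4587) + (0.0619 + 0.5·0.1852²)·5.7508] / (0.1852·√5.7508)
   = [0.303362 + 0.454598] / 0.444125 = 1.706638
d₂ = d₁ − σ√T = 1.706638 − 0.444125 = 1.262513
N(d₁) = 0.956055,  N(d₂) = 0.896618,  e^(−rT) = 0.700490
E₀ = V₀·N(d₁) − D·e^(−rT)·N(d₂)
   = 573.5346·0.956055 − 423.4587·0.700490·0.896618 = 282.368131
B₀ = V₀ − E₀ = 573.5346 − 282.368131 = 291.166469

E0=282.3681 B0=291.1665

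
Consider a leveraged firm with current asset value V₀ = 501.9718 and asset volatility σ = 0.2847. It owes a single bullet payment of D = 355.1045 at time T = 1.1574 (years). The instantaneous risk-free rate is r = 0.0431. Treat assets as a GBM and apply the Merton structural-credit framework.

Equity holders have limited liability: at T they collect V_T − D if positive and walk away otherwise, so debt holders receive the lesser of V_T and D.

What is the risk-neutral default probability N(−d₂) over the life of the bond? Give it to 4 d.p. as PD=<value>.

d₁ = [ln(V₀/D) + (r + σ²/2)T] / (σ√T)
   = [ln(501.9718/355.1045) + (0.0431 + 0.5·0.2847²)·1.1574] / (0.2847·√1.1574)
   = [0.346132 + 0.096790] / 0.306287 = 1.446098
d₂ = d₁ − σ√T = 1.446098 − 0.306287 = 1.139811
risk-neutral PD = N(−d₂) = N(-1.139811) = 0.127183

PD=0.1272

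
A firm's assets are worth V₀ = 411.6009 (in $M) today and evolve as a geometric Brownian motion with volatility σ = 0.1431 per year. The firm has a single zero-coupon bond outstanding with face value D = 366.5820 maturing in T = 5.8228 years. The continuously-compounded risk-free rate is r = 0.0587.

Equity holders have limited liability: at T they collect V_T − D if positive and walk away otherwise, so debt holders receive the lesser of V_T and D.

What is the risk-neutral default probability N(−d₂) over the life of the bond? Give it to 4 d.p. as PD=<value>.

d₁ = [ln(V₀/D) + (r + σ²/2)T] / (σ√T)
   = [ln(411.6009/366.5820) + (0.0587 + 0.5·0.1431²)·5.8228] / (0.1431·√5.8228)
   = [0.115832 + 0.401417] / 0.345307 = 1.497938
d₂ = d₁ − σ√T = 1.497938 − 0.345307 = 1.152631
risk-neutral PD = N(−d₂) = N(-1.152631) = 0.124531

PD=0.1245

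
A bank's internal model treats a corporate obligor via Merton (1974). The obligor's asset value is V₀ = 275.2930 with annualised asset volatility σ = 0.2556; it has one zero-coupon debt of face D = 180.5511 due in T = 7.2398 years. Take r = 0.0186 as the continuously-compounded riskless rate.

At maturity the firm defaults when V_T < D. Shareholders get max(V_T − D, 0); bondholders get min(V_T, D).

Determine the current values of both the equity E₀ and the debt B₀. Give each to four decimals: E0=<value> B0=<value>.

d₁ = [ln(V₀/D) + (r + σ²/2)T] / (σ√T)
   = [ln(275.2930/180.5511) + (0.0186 + 0.5·0.2556²)·7.2398] / (0.2556·√7.2398)
   = [0.421822 + 0.371153] / 0.687740 = 1.153017
d₂ = d₁ − σ√T = 1.153017 − 0.687740 = 0.465277
N(d₁) = 0.875548,  N(d₂) = 0.679133,  e^(−rT) = 0.874013
E₀ = V₀·N(d₁) − D·e^(−rT)·N(d₂)
   = 275.2930·0.875548 − 180.5511·0.874013·0.679133 = 133.862350
B₀ = V₀ − E₀ = 275.2930 − 133.862350 = 141.430650

E0=133.8624 B0=141.4306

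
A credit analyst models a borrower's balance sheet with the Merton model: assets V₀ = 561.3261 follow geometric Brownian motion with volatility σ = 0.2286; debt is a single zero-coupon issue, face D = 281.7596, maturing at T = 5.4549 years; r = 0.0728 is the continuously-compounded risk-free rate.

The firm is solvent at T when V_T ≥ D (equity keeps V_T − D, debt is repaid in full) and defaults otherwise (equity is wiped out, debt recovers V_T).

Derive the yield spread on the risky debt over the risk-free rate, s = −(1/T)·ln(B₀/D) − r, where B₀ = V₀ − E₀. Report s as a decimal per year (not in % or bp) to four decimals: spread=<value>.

spread=0.0013

d₁ = [ln(V₀/D) + (r + σ²/2)T] / (σ√T)
   = [ln(561.3261/281.7596) + (0.0728 + 0.5·0.2286²)·5.4549] / (0.2286·√5.4549)
   = [0.689248 + 0.539648] / 0.533912 = 2.301682
d₂ = d₁ − σ√T = 2.301682 − 0.533912 = 1.767770
N(d₁) = 0.989323,  N(d₂) = 0.961450,  e^(−rT) = 0.672256
E₀ = V₀·N(d₁) − D·e^(−rT)·N(d₂)
   = 561.3261·0.989323 − 281.7596·0.672256·0.961450 = 373.220480
B₀ = V₀ − E₀ = 561.3261 − 373.220480 = 188.105620
spread = −(1/T)·ln(B₀/D) − r = −(1/5.4549)·ln(188.105620/281.7596) − 0.0728 = 0.00127113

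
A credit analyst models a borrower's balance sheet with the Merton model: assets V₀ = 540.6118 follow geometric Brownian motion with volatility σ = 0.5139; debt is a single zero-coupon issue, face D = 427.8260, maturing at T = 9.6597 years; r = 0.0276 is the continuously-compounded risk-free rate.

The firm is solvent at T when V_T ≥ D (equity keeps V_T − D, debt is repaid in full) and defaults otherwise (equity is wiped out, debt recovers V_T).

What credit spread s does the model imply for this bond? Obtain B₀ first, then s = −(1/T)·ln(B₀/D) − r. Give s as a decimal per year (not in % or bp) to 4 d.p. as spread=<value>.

d₁ = [ln(V₀/D) + (r + σ²/2)T] / (σ√T)
   = [ln(540.6118/427.8260) + (0.0276 + 0.5·0.5139²)·9.6597] / (0.5139·√9.6597)
   = [0.233985 + 1.542138] / 1.597204 = 1.112020
d₂ = d₁ − σ√T = 1.112020 − 1.597204 = -0.485184
N(d₁) = 0.866935,  N(d₂) = 0.313773,  e^(−rT) = 0.765973
E₀ = V₀·N(d₁) − D·e^(−rT)·N(d₂)
   = 540.6118·0.866935 − 427.8260·0.765973·0.313773 = 365.850990
B₀ = V₀ − E₀ = 540.6118 − 365.850990 = 174.760810
spread = −(1/T)·ln(B₀/D) − r = −(1/9.6597)·ln(174.760810/427.8260) − 0.0276 = 0.06508386

spread=0.0651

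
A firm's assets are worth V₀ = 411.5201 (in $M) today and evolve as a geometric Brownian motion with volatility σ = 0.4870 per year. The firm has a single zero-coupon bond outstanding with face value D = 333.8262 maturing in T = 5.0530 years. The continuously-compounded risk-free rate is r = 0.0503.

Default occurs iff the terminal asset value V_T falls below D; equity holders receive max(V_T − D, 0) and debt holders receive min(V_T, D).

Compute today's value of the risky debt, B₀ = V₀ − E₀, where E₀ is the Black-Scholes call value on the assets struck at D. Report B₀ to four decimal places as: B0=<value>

B0=184.9247

d₁ = [ln(V₀/D) + (r + σ²/2)T] / (σ√T)
   = [ln(411.5201/333.8262) + (0.0503 + 0.5·0.4870²)·5.0530] / (0.4870·√5.0530)
   = [0.209237 + 0.853373] / 1.094721 = 0.970668
d₂ = d₁ − σ√T = 0.970668 − 1.094721 = -0.124054
N(d₁) = 0.834143,  N(d₂) = 0.450636,  e^(−rT) = 0.775563
E₀ = V₀·N(d₁) − D·e^(−rT)·N(d₂)
   = 411.5201·0.834143 − 333.8262·0.775563·0.450636 = 226.595415
B₀ = V₀ − E₀ = 411.5201 − 226.595415 = 184.924685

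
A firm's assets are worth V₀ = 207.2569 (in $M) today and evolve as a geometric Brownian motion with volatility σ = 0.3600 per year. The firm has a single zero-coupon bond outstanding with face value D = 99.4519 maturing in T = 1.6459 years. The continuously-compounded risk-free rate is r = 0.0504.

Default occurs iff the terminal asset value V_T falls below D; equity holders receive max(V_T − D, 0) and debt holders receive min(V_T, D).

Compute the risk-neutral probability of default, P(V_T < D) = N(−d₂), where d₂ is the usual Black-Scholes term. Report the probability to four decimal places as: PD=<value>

d₁ = [ln(V₀/D) + (r + σ²/2)T] / (σ√T)
   = [ln(207.2569/99.4519) + (0.0504 + 0.5·0.3600²)·1.6459] / (0.3600·√1.6459)
   = [0.734285 + 0.189608] / 0.461853 = 2.000402
d₂ = d₁ − σ√T = 2.000402 − 0.461853 = 1.538549
risk-neutral PD = N(−d₂) = N(-1.538549) = 0.061957

PD=0.0620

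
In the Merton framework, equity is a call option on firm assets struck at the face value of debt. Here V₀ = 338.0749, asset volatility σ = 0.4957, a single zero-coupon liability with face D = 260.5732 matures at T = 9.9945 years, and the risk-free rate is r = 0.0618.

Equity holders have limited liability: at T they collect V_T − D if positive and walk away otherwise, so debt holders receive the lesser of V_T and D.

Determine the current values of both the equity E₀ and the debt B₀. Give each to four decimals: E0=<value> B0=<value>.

d₁ = [ln(V₀/D) + (r + σ²/2)T] / (σ√T)
   = [ln(338.0749/260.5732) + (0.0618 + 0.5·0.4957²)·9.9945] / (0.4957·√9.9945)
   = [0.260384 + 1.845577] / 1.567110 = 1.343850
d₂ = d₁ − σ√T = 1.343850 − 1.567110 = -0.223260
N(d₁) = 0.910502,  N(d₂) = 0.411667,  e^(−rT) = 0.539205
E₀ = V₀·N(d₁) − D·e^(−rT)·N(d₂)
   = 338.0749·0.910502 − 260.5732·0.539205·0.411667 = 249.977623
B₀ = V₀ − E₀ = 338.0749 − 249.977623 = 88.097277

E0=249.9776 B0=88.0973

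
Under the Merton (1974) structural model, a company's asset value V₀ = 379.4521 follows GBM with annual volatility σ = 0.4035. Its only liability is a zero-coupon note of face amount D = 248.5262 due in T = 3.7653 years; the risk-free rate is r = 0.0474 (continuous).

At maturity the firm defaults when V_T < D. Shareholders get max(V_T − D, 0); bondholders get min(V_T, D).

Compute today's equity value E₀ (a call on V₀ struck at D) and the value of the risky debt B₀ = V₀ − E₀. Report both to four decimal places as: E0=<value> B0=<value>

d₁ = [ln(V₀/D) + (r + σ²/2)T] / (σ√T)
   = [ln(379.4521/248.5262) + (0.0474 + 0.5·0.4035²)·3.7653] / (0.4035·√3.7653)
   = [0.423180 + 0.484994] / 0.782967 = 1.159914
d₂ = d₁ − σ√T = 1.159914 − 0.782967 = 0.376947
N(d₁) = 0.876958,  N(d₂) = 0.646893,  e^(−rT) = 0.836545
E₀ = V₀·N(d₁) − D·e^(−rT)·N(d₂)
   = 379.4521·0.876958 − 248.5262·0.836545·0.646893 = 198.272279
B₀ = V₀ − E₀ = 379.4521 − 198.272279 = 181.179821

E0=198.2723 B0=181.1798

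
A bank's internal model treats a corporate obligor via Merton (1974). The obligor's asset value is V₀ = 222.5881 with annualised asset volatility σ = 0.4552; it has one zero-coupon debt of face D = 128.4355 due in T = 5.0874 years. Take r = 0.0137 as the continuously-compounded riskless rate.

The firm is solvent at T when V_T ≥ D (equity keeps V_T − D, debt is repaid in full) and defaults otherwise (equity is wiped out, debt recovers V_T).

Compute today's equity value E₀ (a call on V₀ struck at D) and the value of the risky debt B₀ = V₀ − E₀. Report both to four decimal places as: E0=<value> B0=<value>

E0=129.0040 B0=93.5841

d₁ = [ln(V₀/D) + (r + σ²/2)T] / (σ√T)
   = [ln(222.5881/128.4355) + (0.0137 + 0.5·0.4552²)·5.0874] / (0.4552·√5.0874)
   = [0.549896 + 0.596770] / 1.026716 = 1.116829
d₂ = d₁ − σ√T = 1.116829 − 1.026716 = 0.090114
N(d₁) = 0.867966,  N(d₂) = 0.535902,  e^(−rT) = 0.932676
E₀ = V₀·N(d₁) − D·e^(−rT)·N(d₂)
   = 222.5881·0.867966 − 128.4355·0.932676·0.535902 = 129.004024
B₀ = V₀ − E₀ = 222.5881 − 129.004024 = 93.584076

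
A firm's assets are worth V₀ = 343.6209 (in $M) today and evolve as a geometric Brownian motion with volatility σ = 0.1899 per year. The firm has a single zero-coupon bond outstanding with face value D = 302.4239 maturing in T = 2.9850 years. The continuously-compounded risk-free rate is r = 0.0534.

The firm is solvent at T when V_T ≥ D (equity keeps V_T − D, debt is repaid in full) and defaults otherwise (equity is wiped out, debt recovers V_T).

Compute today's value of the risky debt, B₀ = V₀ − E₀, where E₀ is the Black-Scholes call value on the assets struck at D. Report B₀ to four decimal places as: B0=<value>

B0=247.6826

d₁ = [ln(V₀/D) + (r + σ²/2)T] / (σ√T)
   = [ln(343.6209/302.4239) + (0.0534 + 0.5·0.1899²)·2.9850] / (0.1899·√2.9850)
   = [0.127709 + 0.213222] / 0.328093 = 1.039128
d₂ = d₁ − σ√T = 1.039128 − 0.328093 = 0.711035
N(d₁) = 0.850627,  N(d₂) = 0.761469,  e^(−rT) = 0.852656
E₀ = V₀·N(d₁) − D·e^(−rT)·N(d₂)
   = 343.6209·0.850627 − 302.4239·0.852656·0.761469 = 95.938311
B₀ = V₀ − E₀ = 343.6209 − 95.938311 = 247.682589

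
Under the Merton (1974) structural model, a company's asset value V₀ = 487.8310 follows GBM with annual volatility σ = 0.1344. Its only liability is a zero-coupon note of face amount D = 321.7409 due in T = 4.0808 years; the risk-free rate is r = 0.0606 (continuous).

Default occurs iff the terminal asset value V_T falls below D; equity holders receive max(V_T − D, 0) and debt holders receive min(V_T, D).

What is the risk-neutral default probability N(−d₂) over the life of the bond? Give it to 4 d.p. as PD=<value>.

PD=0.0105

d₁ = [ln(V₀/D) + (r + σ²/2)T] / (σ√T)
   = [ln(487.8310/321.7409) + (0.0606 + 0.5·0.1344²)·4.0808] / (0.1344·√4.0808)
   = [0.416222 + 0.284153] / 0.271501 = 2.579639
d₂ = d₁ − σ√T = 2.579639 − 0.271501 = 2.308138
risk-neutral PD = N(−d₂) = N(-2.308138) = 0.010496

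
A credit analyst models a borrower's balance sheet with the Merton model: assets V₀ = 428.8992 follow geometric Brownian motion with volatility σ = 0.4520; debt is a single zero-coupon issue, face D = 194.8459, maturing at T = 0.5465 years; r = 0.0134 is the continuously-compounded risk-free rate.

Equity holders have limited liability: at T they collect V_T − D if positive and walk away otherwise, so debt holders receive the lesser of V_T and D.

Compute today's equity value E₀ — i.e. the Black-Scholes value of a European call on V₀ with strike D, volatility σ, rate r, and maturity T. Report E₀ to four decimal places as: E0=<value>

d₁ = [ln(V₀/D) + (r + σ²/2)T] / (σ√T)
   = [ln(428.8992/194.8459) + (0.0134 + 0.5·0.4520²)·0.5465] / (0.4520·√0.5465)
   = [0.789013 + 0.063149] / 0.334144 = 2.550285
d₂ = d₁ − σ√T = 2.550285 − 0.334144 = 2.216141
N(d₁) = 0.994618,  N(d₂) = 0.986659,  e^(−rT) = 0.992704
E₀ = V₀·N(d₁) − D·e^(−rT)·N(d₂)
   = 428.8992·0.994618 − 194.8459·0.992704·0.986659 = 235.747195

E0=235.7472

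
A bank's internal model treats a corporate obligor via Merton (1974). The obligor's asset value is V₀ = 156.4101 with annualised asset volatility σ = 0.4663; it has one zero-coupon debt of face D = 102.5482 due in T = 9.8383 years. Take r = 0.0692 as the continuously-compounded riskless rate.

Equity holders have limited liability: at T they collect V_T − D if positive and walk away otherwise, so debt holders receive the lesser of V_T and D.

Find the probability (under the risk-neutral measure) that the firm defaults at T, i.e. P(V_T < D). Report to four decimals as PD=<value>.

d₁ = [ln(V₀/D) + (r + σ²/2)T] / (σ√T)
   = [ln(156.4101/102.5482) + (0.0692 + 0.5·0.4663²)·9.8383] / (0.4663·√9.8383)
   = [0.422148 + 1.750409] / 1.462600 = 1.485408
d₂ = d₁ − σ√T = 1.485408 − 1.462600 = 0.022809
risk-neutral PD = N(−d₂) = N(-0.022809) = 0.490901

PD=0.4909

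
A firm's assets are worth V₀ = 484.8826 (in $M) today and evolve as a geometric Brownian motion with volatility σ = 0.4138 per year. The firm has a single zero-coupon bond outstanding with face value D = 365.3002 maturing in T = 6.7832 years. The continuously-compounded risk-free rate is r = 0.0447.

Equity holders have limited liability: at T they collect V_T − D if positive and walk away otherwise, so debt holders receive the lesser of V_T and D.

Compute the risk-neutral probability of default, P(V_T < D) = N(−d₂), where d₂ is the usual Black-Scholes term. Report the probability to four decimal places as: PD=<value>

d₁ = [ln(V₀/D) + (r + σ²/2)T] / (σ√T)
   = [ln(484.8826/365.3002) + (0.0447 + 0.5·0.4138²)·6.7832] / (0.4138·√6.7832)
   = [0.283187 + 0.883954] / 1.077725 = 1.082968
d₂ = d₁ − σ√T = 1.082968 − 1.077725 = 0.005244
risk-neutral PD = N(−d₂) = N(-0.005244) = 0.497908

PD=0.4979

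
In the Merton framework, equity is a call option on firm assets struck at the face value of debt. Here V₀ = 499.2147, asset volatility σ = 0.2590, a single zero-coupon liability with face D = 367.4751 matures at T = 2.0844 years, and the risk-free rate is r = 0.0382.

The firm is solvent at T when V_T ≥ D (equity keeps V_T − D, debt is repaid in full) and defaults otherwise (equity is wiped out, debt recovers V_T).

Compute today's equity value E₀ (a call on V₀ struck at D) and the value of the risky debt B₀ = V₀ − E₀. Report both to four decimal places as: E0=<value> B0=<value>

d₁ = [ln(V₀/D) + (r + σ²/2)T] / (σ√T)
   = [ln(499.2147/367.4751) + (0.0382 + 0.5·0.2590²)·2.0844] / (0.2590·√2.0844)
   = [0.306381 + 0.149536] / 0.373930 = 1.219257
d₂ = d₁ − σ√T = 1.219257 − 0.373930 = 0.845327
N(d₁) = 0.888627,  N(d₂) = 0.801036,  e^(−rT) = 0.923463
E₀ = V₀·N(d₁) − D·e^(−rT)·N(d₂)
   = 499.2147·0.888627 − 367.4751·0.923463·0.801036 = 171.784124
B₀ = V₀ − E₀ = 499.2147 − 171.784124 = 327.430576

E0=171.7841 B0=327.4306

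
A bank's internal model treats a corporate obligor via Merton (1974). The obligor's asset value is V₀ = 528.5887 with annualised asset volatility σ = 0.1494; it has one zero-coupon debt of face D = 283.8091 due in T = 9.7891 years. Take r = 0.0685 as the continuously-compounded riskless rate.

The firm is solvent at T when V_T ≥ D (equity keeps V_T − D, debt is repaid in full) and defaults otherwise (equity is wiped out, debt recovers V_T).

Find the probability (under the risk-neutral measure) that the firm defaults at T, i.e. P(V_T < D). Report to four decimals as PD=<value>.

PD=0.0057

d₁ = [ln(V₀/D) + (r + σ²/2)T] / (σ√T)
   = [ln(528.5887/283.8091) + (0.0685 + 0.5·0.1494²)·9.7891] / (0.1494·√9.7891)
   = [0.621909 + 0.779801] / 0.467436 = 2.998722
d₂ = d₁ − σ√T = 2.998722 − 0.467436 = 2.531287
risk-neutral PD = N(−d₂) = N(-2.531287) = 0.005682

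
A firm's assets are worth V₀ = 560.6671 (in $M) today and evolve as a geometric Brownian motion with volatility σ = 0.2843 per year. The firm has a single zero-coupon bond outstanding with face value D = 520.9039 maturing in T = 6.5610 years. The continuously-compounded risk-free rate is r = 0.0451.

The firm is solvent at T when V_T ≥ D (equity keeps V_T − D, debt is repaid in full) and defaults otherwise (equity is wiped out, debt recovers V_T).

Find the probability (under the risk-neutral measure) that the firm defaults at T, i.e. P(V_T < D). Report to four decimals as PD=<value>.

PD=0.4430

d₁ = [ln(V₀/D) + (r + σ²/2)T] / (σ√T)
   = [ln(560.6671/520.9039) + (0.0451 + 0.5·0.2843²)·6.5610] / (0.2843·√6.5610)
   = [0.073562 + 0.561052] / 0.728219 = 0.871461
d₂ = d₁ − σ√T = 0.871461 − 0.728219 = 0.143242
risk-neutral PD = N(−d₂) = N(-0.143242) = 0.443050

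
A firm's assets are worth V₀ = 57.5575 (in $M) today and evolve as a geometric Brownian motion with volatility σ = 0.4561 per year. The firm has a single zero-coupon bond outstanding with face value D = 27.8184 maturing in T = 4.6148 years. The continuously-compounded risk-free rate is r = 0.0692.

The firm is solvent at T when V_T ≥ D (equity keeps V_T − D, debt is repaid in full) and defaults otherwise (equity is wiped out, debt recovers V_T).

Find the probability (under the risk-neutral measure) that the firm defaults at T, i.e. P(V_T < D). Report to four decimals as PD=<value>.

d₁ = [ln(V₀/D) + (r + σ²/2)T] / (σ√T)
   = [ln(57.5575/27.8184) + (0.0692 + 0.5·0.4561²)·4.6148] / (0.4561·√4.6148)
   = [0.727087 + 0.799346] / 0.979798 = 1.557906
d₂ = d₁ − σ√T = 1.557906 − 0.979798 = 0.578108
risk-neutral PD = N(−d₂) = N(-0.578108) = 0.281596

PD=0.2816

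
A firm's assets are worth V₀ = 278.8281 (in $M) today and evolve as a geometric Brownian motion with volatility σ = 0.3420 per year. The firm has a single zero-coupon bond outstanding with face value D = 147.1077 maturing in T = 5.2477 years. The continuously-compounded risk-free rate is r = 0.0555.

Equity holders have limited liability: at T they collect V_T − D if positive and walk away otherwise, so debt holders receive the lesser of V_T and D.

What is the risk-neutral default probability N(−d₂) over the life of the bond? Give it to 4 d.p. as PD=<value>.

d₁ = [ln(V₀/D) + (r + σ²/2)T] / (σ√T)
   = [ln(278.8281/147.1077) + (0.0555 + 0.5·0.3420²)·5.2477] / (0.3420·√5.2477)
   = [0.639430 + 0.598143] / 0.783449 = 1.579649
d₂ = d₁ − σ√T = 1.579649 − 0.783449 = 0.796200
risk-neutral PD = N(−d₂) = N(-0.796200) = 0.212958

PD=0.2130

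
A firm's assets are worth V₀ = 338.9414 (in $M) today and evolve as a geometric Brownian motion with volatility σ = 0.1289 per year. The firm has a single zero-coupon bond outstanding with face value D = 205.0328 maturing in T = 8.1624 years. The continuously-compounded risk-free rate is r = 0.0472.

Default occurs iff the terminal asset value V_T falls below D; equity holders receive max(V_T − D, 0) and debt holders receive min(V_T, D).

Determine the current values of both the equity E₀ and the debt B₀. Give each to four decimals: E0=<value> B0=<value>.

E0=199.6714 B0=139.2700

d₁ = [ln(V₀/D) + (r + σ²/2)T] / (σ√T)
   = [ln(338.9414/205.0328) + (0.0472 + 0.5·0.1289²)·8.1624] / (0.1289·√8.1624)
   = [0.502657 + 0.453075] / 0.368266 = 2.595222
d₂ = d₁ − σ√T = 2.595222 − 0.368266 = 2.226956
N(d₁) = 0.995274,  N(d₂) = 0.987025,  e^(−rT) = 0.680270
E₀ = V₀·N(d₁) − D·e^(−rT)·N(d₂)
   = 338.9414·0.995274 − 205.0328·0.680270·0.987025 = 199.671441
B₀ = V₀ − E₀ = 338.9414 − 199.671441 = 139.269959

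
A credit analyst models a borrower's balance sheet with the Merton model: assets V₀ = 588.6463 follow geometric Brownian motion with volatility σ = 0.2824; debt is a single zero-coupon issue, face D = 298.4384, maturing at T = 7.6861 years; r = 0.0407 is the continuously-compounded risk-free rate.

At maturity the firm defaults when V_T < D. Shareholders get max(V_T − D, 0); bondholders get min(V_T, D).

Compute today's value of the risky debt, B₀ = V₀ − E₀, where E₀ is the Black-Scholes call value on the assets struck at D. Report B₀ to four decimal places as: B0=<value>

d₁ = [ln(V₀/D) + (r + σ²/2)T] / (σ√T)
   = [ln(588.6463/298.4384) + (0.0407 + 0.5·0.2824²)·7.6861] / (0.2824·√7.6861)
   = [0.679262 + 0.619307] / 0.782921 = 1.658621
d₂ = d₁ − σ√T = 1.658621 − 0.782921 = 0.875700
N(d₁) = 0.951404,  N(d₂) = 0.809404,  e^(−rT) = 0.731378
E₀ = V₀·N(d₁) − D·e^(−rT)·N(d₂)
   = 588.6463·0.951404 − 298.4384·0.731378·0.809404 = 383.370739
B₀ = V₀ − E₀ = 588.6463 − 383.370739 = 205.275561

B0=205.2756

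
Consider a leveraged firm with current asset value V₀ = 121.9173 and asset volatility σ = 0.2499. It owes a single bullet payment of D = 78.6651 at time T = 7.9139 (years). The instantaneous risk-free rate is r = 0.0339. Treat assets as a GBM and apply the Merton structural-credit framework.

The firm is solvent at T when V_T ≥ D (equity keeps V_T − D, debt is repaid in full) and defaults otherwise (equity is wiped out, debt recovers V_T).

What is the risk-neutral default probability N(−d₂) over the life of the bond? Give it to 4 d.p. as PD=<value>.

d₁ = [ln(V₀/D) + (r + σ²/2)T] / (σ√T)
   = [ln(121.9173/78.6651) + (0.0339 + 0.5·0.2499²)·7.9139] / (0.2499·√7.9139)
   = [0.438143 + 0.515393] / 0.703010 = 1.356362
d₂ = d₁ − σ√T = 1.356362 − 0.703010 = 0.653352
risk-neutral PD = N(−d₂) = N(-0.653352) = 0.256765

PD=0.2568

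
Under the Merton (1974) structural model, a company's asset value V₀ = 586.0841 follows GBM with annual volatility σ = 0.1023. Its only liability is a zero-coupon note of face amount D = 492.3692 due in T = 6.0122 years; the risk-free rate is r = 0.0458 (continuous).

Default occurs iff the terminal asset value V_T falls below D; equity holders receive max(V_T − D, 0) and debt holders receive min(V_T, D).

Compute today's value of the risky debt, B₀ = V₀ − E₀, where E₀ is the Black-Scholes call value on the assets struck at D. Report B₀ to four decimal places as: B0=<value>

B0=372.1573

d₁ = [ln(V₀/D) + (r + σ²/2)T] / (σ√T)
   = [ln(586.0841/492.3692) + (0.0458 + 0.5·0.1023²)·6.0122] / (0.1023·√6.0122)
   = [0.174234 + 0.306818] / 0.250837 = 1.917788
d₂ = d₁ − σ√T = 1.917788 − 0.250837 = 1.666950
N(d₁) = 0.972431,  N(d₂) = 0.952238,  e^(−rT) = 0.759300
E₀ = V₀·N(d₁) − D·e^(−rT)·N(d₂)
   = 586.0841·0.972431 − 492.3692·0.759300·0.952238 = 213.926750
B₀ = V₀ − E₀ = 586.0841 − 213.926750 = 372.157350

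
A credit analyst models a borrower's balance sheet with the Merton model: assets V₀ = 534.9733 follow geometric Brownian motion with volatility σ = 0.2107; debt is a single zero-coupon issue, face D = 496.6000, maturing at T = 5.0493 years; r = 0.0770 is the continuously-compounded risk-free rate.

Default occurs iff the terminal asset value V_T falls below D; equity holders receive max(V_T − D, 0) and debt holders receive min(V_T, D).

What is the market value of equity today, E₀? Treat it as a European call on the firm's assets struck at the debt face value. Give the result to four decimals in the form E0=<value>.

d₁ = [ln(V₀/D) + (r + σ²/2)T] / (σ√T)
   = [ln(534.9733/496.6000) + (0.0770 + 0.5·0.2107²)·5.0493] / (0.2107·√5.0493)
   = [0.074432 + 0.500877] / 0.473457 = 1.215124
d₂ = d₁ − σ√T = 1.215124 − 0.473457 = 0.741668
N(d₁) = 0.887841,  N(d₂) = 0.770856,  e^(−rT) = 0.677872
E₀ = V₀·N(d₁) − D·e^(−rT)·N(d₂)
   = 534.9733·0.887841 − 496.6000·0.677872·0.770856 = 215.476768

E0=215.4768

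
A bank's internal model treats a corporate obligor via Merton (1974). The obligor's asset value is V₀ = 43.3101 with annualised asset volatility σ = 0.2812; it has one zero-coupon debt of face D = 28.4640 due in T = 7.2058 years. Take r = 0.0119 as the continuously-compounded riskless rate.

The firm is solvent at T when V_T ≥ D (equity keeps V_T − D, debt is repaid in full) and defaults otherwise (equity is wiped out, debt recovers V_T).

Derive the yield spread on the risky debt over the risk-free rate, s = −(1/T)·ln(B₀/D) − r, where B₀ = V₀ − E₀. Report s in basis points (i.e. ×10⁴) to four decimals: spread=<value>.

d₁ = [ln(V₀/D) + (r + σ²/2)T] / (σ√T)
   = [ln(43.3101/28.4640) + (0.0119 + 0.5·0.2812²)·7.2058] / (0.2812·√7.2058)
   = [0.419746 + 0.370643] / 0.754843 = 1.047090
d₂ = d₁ − σ√T = 1.047090 − 0.754843 = 0.292248
N(d₁) = 0.852471,  N(d₂) = 0.614951,  e^(−rT) = 0.917825
E₀ = V₀·N(d₁) − D·e^(−rT)·N(d₂)
   = 43.3101·0.852471 − 28.4640·0.917825·0.614951 = 20.855027
B₀ = V₀ − E₀ = 43.3101 − 20.855027 = 22.455073
spread = −(1/T)·ln(B₀/D) − r = −(1/7.2058)·ln(22.455073/28.4640) − 0.0119 = 0.02100732
in basis points: 0.02100732 × 10⁴ = 210.0732 bp

spread=210.0732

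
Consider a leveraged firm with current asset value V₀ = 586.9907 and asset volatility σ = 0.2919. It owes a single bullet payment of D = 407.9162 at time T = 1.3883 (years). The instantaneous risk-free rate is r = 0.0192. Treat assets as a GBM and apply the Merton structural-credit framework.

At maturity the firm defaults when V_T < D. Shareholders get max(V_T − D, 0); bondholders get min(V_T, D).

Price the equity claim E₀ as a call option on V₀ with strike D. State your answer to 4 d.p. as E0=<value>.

d₁ = [ln(V₀/D) + (r + σ²/2)T] / (σ√T)
   = [ln(586.9907/407.9162) + (0.0192 + 0.5·0.2919²)·1.3883] / (0.2919·√1.3883)
   = [0.363947 + 0.085801] / 0.343935 = 1.307656
d₂ = d₁ − σ√T = 1.307656 − 0.343935 = 0.963722
N(d₁) = 0.904505,  N(d₂) = 0.832407,  e^(−rT) = 0.973697
E₀ = V₀·N(d₁) − D·e^(−rT)·N(d₂)
   = 586.9907·0.904505 − 407.9162·0.973697·0.832407 = 200.314961

E0=200.3150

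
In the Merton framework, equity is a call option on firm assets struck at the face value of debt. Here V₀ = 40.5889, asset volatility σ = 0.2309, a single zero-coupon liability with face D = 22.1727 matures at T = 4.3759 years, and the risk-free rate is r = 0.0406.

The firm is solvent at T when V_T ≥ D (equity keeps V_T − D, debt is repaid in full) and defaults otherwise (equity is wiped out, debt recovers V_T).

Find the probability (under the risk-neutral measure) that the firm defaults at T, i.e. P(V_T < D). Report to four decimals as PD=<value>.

d₁ = [ln(V₀/D) + (r + σ²/2)T] / (σ√T)
   = [ln(40.5889/22.1727) + (0.0406 + 0.5·0.2309²)·4.3759] / (0.2309·√4.3759)
   = [0.604633 + 0.294312] / 0.483012 = 1.861124
d₂ = d₁ − σ√T = 1.861124 − 0.483012 = 1.378112
risk-neutral PD = N(−d₂) = N(-1.378112) = 0.084084

PD=0.0841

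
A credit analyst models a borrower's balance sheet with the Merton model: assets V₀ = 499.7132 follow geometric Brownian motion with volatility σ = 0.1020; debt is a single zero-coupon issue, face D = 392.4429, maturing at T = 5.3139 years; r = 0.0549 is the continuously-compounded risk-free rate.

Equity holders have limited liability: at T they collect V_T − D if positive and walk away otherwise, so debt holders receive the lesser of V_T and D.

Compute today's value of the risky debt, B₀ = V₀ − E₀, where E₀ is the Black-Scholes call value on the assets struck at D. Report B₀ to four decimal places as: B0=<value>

B0=292.7830

d₁ = [ln(V₀/D) + (r + σ²/2)T] / (σ√T)
   = [ln(499.7132/392.4429) + (0.0549 + 0.5·0.1020²)·5.3139] / (0.1020·√5.3139)
   = [0.241643 + 0.319376] / 0.235129 = 2.386003
d₂ = d₁ − σ√T = 2.386003 − 0.235129 = 2.150873
N(d₁) = 0.991484,  N(d₂) = 0.984257,  e^(−rT) = 0.746968
E₀ = V₀·N(d₁) − D·e^(−rT)·N(d₂)
   = 499.7132·0.991484 − 392.4429·0.746968·0.984257 = 206.930217
B₀ = V₀ − E₀ = 499.7132 − 206.930217 = 292.782983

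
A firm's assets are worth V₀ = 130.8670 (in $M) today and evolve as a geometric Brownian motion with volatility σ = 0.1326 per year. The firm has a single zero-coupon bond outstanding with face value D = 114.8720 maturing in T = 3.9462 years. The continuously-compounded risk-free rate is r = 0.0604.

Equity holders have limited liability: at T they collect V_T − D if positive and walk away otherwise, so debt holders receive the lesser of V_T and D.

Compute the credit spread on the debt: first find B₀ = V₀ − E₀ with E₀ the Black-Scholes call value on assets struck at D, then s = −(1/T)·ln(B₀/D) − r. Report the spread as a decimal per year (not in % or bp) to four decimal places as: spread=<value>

d₁ = [ln(V₀/D) + (r + σ²/2)T] / (σ√T)
   = [ln(130.8670/114.8720) + (0.0604 + 0.5·0.1326²)·3.9462] / (0.1326·√3.9462)
   = [0.130363 + 0.273043] / 0.263410 = 1.531473
d₂ = d₁ − σ√T = 1.531473 − 0.263410 = 1.268063
N(d₁) = 0.937174,  N(d₂) = 0.897612,  e^(−rT) = 0.787926
E₀ = V₀·N(d₁) − D·e^(−rT)·N(d₂)
   = 130.8670·0.937174 − 114.8720·0.787926·0.897612 = 41.401615
B₀ = V₀ − E₀ = 130.8670 − 41.401615 = 89.465385
spread = −(1/T)·ln(B₀/D) − r = −(1/3.9462)·ln(89.465385/114.8720) − 0.0604 = 0.00294364

spread=0.0029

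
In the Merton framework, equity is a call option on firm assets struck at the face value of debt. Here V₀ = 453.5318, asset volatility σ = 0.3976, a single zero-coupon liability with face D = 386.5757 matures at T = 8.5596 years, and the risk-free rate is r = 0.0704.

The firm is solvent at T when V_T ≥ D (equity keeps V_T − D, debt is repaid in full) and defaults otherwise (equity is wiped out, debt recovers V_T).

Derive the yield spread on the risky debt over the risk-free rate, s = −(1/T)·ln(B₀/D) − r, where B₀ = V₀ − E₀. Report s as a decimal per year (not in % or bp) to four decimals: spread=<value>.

d₁ = [ln(V₀/D) + (r + σ²/2)T] / (σ√T)
   = [ln(453.5318/386.5757) + (0.0704 + 0.5·0.3976²)·8.5596] / (0.3976·√8.5596)
   = [0.159738 + 1.279171] / 1.163250 = 1.236973
d₂ = d₁ − σ√T = 1.236973 − 1.163250 = 0.073723
N(d₁) = 0.891951,  N(d₂) = 0.529385,  e^(−rT) = 0.547389
E₀ = V₀·N(d₁) − D·e^(−rT)·N(d₂)
   = 453.5318·0.891951 − 386.5757·0.547389·0.529385 = 292.506747
B₀ = V₀ − E₀ = 453.5318 − 292.506747 = 161.025053
spread = −(1/T)·ln(B₀/D) − r = −(1/8.5596)·ln(161.025053/386.5757) − 0.0704 = 0.03191410

spread=0.0319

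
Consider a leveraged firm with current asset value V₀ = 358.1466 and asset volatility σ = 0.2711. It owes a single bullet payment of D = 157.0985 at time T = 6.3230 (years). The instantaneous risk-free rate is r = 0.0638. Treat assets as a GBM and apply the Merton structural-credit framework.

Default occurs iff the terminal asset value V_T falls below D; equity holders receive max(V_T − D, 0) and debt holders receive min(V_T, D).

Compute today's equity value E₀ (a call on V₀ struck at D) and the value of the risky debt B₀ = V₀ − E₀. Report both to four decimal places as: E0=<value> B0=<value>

E0=255.0007 B0=103.1459

d₁ = [ln(V₀/D) + (r + σ²/2)T] / (σ√T)
   = [ln(358.1466/157.0985) + (0.0638 + 0.5·0.2711²)·6.3230] / (0.2711·√6.3230)
   = [0.824069 + 0.635763] / 0.681697 = 2.141469
d₂ = d₁ − σ√T = 2.141469 − 0.681697 = 1.459772
N(d₁) = 0.983882,  N(d₂) = 0.927824,  e^(−rT) = 0.668040
E₀ = V₀·N(d₁) − D·e^(−rT)·N(d₂)
   = 358.1466·0.983882 − 157.0985·0.668040·0.927824 = 255.000651
B₀ = V₀ − E₀ = 358.1466 − 255.000651 = 103.145949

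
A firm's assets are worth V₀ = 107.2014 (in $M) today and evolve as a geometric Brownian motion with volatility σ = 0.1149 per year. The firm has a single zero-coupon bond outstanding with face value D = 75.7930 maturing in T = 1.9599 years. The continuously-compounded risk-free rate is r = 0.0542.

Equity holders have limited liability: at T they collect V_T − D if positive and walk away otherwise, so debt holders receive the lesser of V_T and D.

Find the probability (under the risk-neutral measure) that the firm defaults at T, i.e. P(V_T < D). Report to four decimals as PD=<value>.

d₁ = [ln(V₀/D) + (r + σ²/2)T] / (σ√T)
   = [ln(107.2014/75.7930) + (0.0542 + 0.5·0.1149²)·1.9599] / (0.1149·√1.9599)
   = [0.346703 + 0.119164] / 0.160856 = 2.896178
d₂ = d₁ − σ√T = 2.896178 − 0.160856 = 2.735322
risk-neutral PD = N(−d₂) = N(-2.735322) = 0.003116

PD=0.0031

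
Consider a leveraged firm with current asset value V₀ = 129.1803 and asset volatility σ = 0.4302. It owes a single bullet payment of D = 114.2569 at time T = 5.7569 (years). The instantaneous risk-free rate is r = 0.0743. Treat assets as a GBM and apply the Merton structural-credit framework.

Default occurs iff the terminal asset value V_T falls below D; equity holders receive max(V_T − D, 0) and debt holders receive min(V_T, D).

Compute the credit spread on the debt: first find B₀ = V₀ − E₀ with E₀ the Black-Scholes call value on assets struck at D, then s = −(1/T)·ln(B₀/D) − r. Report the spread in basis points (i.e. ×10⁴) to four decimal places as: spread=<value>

spread=472.6677

d₁ = [ln(V₀/D) + (r + σ²/2)T] / (σ√T)
   = [ln(129.1803/114.2569) + (0.0743 + 0.5·0.4302²)·5.7569] / (0.4302·√5.7569)
   = [0.122760 + 0.960458] / 1.032202 = 1.049424
d₂ = d₁ − σ√T = 1.049424 − 1.032202 = 0.017222
N(d₁) = 0.853009,  N(d₂) = 0.506870,  e^(−rT) = 0.651982
E₀ = V₀·N(d₁) − D·e^(−rT)·N(d₂)
   = 129.1803·0.853009 − 114.2569·0.651982·0.506870 = 72.433363
B₀ = V₀ − E₀ = 129.1803 − 72.433363 = 56.746937
spread = −(1/T)·ln(B₀/D) − r = −(1/5.7569)·ln(56.746937/114.2569) − 0.0743 = 0.04726677
in basis points: 0.04726677 × 10⁴ = 472.6677 bp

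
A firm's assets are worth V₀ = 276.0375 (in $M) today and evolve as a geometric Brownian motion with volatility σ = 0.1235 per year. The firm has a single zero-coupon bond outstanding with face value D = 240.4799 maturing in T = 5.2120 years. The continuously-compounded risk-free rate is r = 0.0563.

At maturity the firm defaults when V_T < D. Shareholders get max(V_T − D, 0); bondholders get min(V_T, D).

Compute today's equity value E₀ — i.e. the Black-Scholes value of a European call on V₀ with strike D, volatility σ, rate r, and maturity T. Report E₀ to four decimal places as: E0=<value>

E0=98.4169

d₁ = [ln(V₀/D) + (r + σ²/2)T] / (σ√T)
   = [ln(276.0375/240.4799) + (0.0563 + 0.5·0.1235²)·5.2120] / (0.1235·√5.2120)
   = [0.137900 + 0.333183] / 0.281948 = 1.670815
d₂ = d₁ − σ√T = 1.670815 − 0.281948 = 1.388867
N(d₁) = 0.952621,  N(d₂) = 0.917563,  e^(−rT) = 0.745697
E₀ = V₀·N(d₁) − D·e^(−rT)·N(d₂)
   = 276.0375·0.952621 − 240.4799·0.745697·0.917563 = 98.416851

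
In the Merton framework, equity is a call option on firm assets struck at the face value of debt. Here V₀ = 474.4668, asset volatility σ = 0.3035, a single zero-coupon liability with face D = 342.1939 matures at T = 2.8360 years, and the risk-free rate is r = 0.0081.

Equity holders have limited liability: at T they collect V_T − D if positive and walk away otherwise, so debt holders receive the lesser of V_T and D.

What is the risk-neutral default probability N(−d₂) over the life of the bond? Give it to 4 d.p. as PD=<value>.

d₁ = [ln(V₀/D) + (r + σ²/2)T] / (σ√T)
   = [ln(474.4668/342.1939) + (0.0081 + 0.5·0.3035²)·2.8360] / (0.3035·√2.8360)
   = [0.326814 + 0.153587] / 0.511107 = 0.939922
d₂ = d₁ − σ√T = 0.939922 − 0.511107 = 0.428815
risk-neutral PD = N(−d₂) = N(-0.428815) = 0.334029

PD=0.3340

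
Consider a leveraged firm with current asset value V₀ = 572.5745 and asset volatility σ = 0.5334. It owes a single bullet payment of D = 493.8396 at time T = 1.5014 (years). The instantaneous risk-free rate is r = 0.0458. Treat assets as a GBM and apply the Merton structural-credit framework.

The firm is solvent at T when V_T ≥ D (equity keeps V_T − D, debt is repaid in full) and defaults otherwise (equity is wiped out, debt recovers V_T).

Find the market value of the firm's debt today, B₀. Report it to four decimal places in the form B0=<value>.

d₁ = [ln(V₀/D) + (r + σ²/2)T] / (σ√T)
   = [ln(572.5745/493.8396) + (0.0458 + 0.5·0.5334²)·1.5014] / (0.5334·√1.5014)
   = [0.147932 + 0.282350] / 0.653584 = 0.658343
d₂ = d₁ − σ√T = 0.658343 − 0.653584 = 0.004759
N(d₁) = 0.744841,  N(d₂) = 0.501899,  e^(−rT) = 0.933547
E₀ = V₀·N(d₁) − D·e^(−rT)·N(d₂)
   = 572.5745·0.744841 − 493.8396·0.933547·0.501899 = 195.090498
B₀ = V₀ − E₀ = 572.5745 − 195.090498 = 377.484002

B0=377.4840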